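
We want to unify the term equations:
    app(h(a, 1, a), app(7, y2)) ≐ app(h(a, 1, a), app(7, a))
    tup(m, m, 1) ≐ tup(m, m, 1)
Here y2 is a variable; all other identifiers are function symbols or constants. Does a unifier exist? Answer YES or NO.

Decompose app/2: h(a, 1, a) ≐ h(a, 1, a),  app(7, y2) ≐ app(7, a).
Delete trivial equation h(a, 1, a) ≐ h(a, 1, a).
Decompose app/2: 7 ≐ 7,  y2 ≐ a.
Delete trivial equation 7 ≐ 7.
Bind y2 := a; no other remaining equation mentions y2.
Delete trivial equation tup(m, m, 1) ≐ tup(m, m, 1).
No equations remain and no clash or occurs-check failure arose, so a unifier exists.

YES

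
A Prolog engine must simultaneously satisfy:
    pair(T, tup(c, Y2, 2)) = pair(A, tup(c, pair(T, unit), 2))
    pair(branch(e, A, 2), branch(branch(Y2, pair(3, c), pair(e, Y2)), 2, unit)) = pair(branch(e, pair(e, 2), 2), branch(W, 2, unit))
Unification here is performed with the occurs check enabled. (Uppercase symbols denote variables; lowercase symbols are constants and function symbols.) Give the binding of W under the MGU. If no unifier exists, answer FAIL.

branch(pair(pair(e, 2), unit), pair(3, c), pair(e, pair(pair(e, 2), unit)))

Decompose pair/2: T = A,  tup(c, Y2, 2) = tup(c, pair(T, unit), 2).
Bind T := A; substituting into the one remaining equation that mentions T gives: tup(c, Y2, 2) = tup(c, pair(A, unit), 2).
Decompose tup/3: c = c,  Y2 = pair(A, unit),  2 = 2.
Delete trivial equation c = c.
Bind Y2 := pair(A, unit); substituting into the one remaining equation that mentions Y2 gives: pair(branch(e, A, 2), branch(branch(pair(A, unit), pair(3, c), pair(e, pair(A, unit))), 2, unit)) = pair(branch(e, pair(e, 2), 2), branch(W, 2, unit)).
Delete trivial equation 2 = 2.
Decompose pair/2: branch(e, A, 2) = branch(e, pair(e, 2), 2),  branch(branch(pair(A, unit), pair(3, c), pair(e, pair(A, unit))), 2, unit) = branch(W, 2, unit).
Decompose branch/3: e = e,  A = pair(e, 2),  2 = 2.
Delete trivial equation e = e.
Bind A := pair(e, 2); substituting into the one remaining equation that mentions A gives: branch(branch(pair(pair(e, 2), unit), pair(3, c), pair(e, pair(pair(e, 2), unit))), 2, unit) = branch(W, 2, unit). Substituting into the earlier bindings gives T := pair(e, 2), Y2 := pair(pair(e, 2), unit).
Delete trivial equation 2 = 2.
Decompose branch/3: branch(pair(pair(e, 2), unit), pair(3, c), pair(e, pair(pair(e, 2), unit))) = W,  2 = 2,  unit = unit.
Bind W := branch(pair(pair(e, 2), unit), pair(3, c), pair(e, pair(pair(e, 2), unit))); no other remaining equation mentions W.
Delete trivial equation 2 = 2.
Delete trivial equation unit = unit.
MGU = { T -> pair(e, 2), Y2 -> pair(pair(e, 2), unit), A -> pair(e, 2), W -> branch(pair(pair(e, 2), unit), pair(3, c), pair(e, pair(pair(e, 2), unit))) }, so W -> branch(pair(pair(e, 2), unit), pair(3, c), pair(e, pair(pair(e, 2), unit))).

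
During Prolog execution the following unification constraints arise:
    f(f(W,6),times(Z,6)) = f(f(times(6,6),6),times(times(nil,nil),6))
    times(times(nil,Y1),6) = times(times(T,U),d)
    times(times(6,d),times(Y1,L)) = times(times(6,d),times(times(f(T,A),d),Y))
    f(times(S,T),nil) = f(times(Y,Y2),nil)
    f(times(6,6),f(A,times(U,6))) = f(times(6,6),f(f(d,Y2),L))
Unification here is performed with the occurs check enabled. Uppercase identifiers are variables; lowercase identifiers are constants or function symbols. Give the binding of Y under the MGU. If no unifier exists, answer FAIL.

Decompose f/2: f(W,6) = f(times(6,6),6),  times(Z,6) = times(times(nil,nil),6).
Decompose f/2: W = times(6,6),  6 = 6.
Bind W := times(6,6); no other remaining equation mentions W.
Delete trivial equation 6 = 6.
Decompose times/2: Z = times(nil,nil),  6 = 6.
Bind Z := times(nil,nil); no other remaining equation mentions Z.
Delete trivial equation 6 = 6.
Decompose times/2: times(nil,Y1) = times(T,U),  6 = d.
Decompose times/2: nil = T,  Y1 = U.
Bind T := nil; substituting into the 2 remaining equations that mention T gives: times(times(6,d),times(Y1,L)) = times(times(6,d),times(times(f(nil,A),d),Y)),  f(times(S,nil),nil) = f(times(Y,Y2),nil).
Bind Y1 := U; substituting into the one remaining equation that mentions Y1 gives: times(times(6,d),times(U,L)) = times(times(6,d),times(times(f(nil,A),d),Y)).
Clash: constants 6 and d differ; no unifier exists.

FAIL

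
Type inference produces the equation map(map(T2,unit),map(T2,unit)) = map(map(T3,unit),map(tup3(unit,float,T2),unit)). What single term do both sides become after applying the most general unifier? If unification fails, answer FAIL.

Decompose map/2: map(T2,unit) = map(T3,unit),  map(T2,unit) = map(tup3(unit,float,T2),unit).
Decompose map/2: T2 = T3,  unit = unit.
Bind T2 := T3; substituting into the one remaining equation that mentions T2 gives: map(T3,unit) = map(tup3(unit,float,T3),unit).
Delete trivial equation unit = unit.
Decompose map/2: T3 = tup3(unit,float,T3),  unit = unit.
Occurs check fails: T3 occurs in tup3(unit,float,T3); the equation T3 = tup3(unit,float,T3) has no finite solution.

FAIL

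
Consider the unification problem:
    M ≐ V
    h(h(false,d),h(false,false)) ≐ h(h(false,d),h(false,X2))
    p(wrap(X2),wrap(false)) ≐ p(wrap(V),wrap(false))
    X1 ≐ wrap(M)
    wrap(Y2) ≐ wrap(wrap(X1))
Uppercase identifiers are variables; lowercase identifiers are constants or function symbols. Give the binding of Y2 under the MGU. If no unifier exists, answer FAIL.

Bind M := V; substituting into the one remaining equation that mentions M gives: X1 ≐ wrap(V).
Decompose h/2: h(false,d) ≐ h(false,d),  h(false,false) ≐ h(false,X2).
Delete trivial equation h(false,d) ≐ h(false,d).
Decompose h/2: false ≐ false,  false ≐ X2.
Delete trivial equation false ≐ false.
Bind X2 := false; substituting into the one remaining equation that mentions X2 gives: p(wrap(false),wrap(false)) ≐ p(wrap(V),wrap(false)).
Decompose p/2: wrap(false) ≐ wrap(V),  wrap(false) ≐ wrap(false).
Decompose wrap/1: false ≐ V.
Bind V := false; substituting into the one remaining equation that mentions V gives: X1 ≐ wrap(false). Substituting into the earlier binding gives M := false.
Delete trivial equation wrap(false) ≐ wrap(false).
Bind X1 := wrap(false); substituting into the remaining equation gives: wrap(Y2) ≐ wrap(wrap(wrap(false))).
Decompose wrap/1: Y2 ≐ wrap(wrap(false)).
Bind Y2 := wrap(wrap(false)).
MGU = { M ↦ false, X2 ↦ false, V ↦ false, X1 ↦ wrap(false), Y2 ↦ wrap(wrap(false)) }, so Y2 ↦ wrap(wrap(false)).

wrap(wrap(false))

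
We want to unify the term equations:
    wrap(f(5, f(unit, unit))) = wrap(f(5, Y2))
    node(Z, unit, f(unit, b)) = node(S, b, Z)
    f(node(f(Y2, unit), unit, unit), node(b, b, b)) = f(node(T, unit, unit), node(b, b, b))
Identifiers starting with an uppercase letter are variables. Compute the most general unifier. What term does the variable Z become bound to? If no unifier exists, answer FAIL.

FAIL

Decompose wrap/1: f(5, f(unit, unit)) = f(5, Y2).
Decompose f/2: 5 = 5,  f(unit, unit) = Y2.
Delete trivial equation 5 = 5.
Bind Y2 := f(unit, unit); substituting into the one remaining equation that mentions Y2 gives: f(node(f(f(unit, unit), unit), unit, unit), node(b, b, b)) = f(node(T, unit, unit), node(b, b, b)).
Decompose node/3: Z = S,  unit = b,  f(unit, b) = Z.
Bind Z := S; substituting into the one remaining equation that mentions Z gives: f(unit, b) = S.
Clash: constants unit and b differ; no unifier exists.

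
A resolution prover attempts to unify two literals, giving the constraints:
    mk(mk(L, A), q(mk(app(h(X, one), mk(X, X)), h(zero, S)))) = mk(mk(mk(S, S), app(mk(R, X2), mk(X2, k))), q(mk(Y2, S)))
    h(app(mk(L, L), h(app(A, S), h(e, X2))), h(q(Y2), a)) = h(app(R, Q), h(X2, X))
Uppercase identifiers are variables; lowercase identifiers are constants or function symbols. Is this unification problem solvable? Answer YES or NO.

Decompose mk/2: mk(L, A) = mk(mk(S, S), app(mk(R, X2), mk(X2, k))),  q(mk(app(h(X, one), mk(X, X)), h(zero, S))) = q(mk(Y2, S)).
Decompose mk/2: L = mk(S, S),  A = app(mk(R, X2), mk(X2, k)).
Bind L := mk(S, S); substituting into the one remaining equation that mentions L gives: h(app(mk(mk(S, S), mk(S, S)), h(app(A, S), h(e, X2))), h(q(Y2), a)) = h(app(R, Q), h(X2, X)).
Bind A := app(mk(R, X2), mk(X2, k)); substituting into the one remaining equation that mentions A gives: h(app(mk(mk(S, S), mk(S, S)), h(app(app(mk(R, X2), mk(X2, k)), S), h(e, X2))), h(q(Y2), a)) = h(app(R, Q), h(X2, X)).
Decompose q/1: mk(app(h(X, one), mk(X, X)), h(zero, S)) = mk(Y2, S).
Decompose mk/2: app(h(X, one), mk(X, X)) = Y2,  h(zero, S) = S.
Bind Y2 := app(h(X, one), mk(X, X)); substituting into the one remaining equation that mentions Y2 gives: h(app(mk(mk(S, S), mk(S, S)), h(app(app(mk(R, X2), mk(X2, k)), S), h(e, X2))), h(q(app(h(X, one), mk(X, X))), a)) = h(app(R, Q), h(X2, X)).
Occurs check fails: S occurs in h(zero, S); the equation S = h(zero, S) has no finite solution.

NO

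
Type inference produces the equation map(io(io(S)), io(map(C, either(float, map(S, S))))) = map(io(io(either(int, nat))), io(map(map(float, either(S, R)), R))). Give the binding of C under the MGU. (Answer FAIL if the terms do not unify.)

Decompose map/2: io(io(S)) = io(io(either(int, nat))),  io(map(C, either(float, map(S, S)))) = io(map(map(float, either(S, R)), R)).
Decompose io/1: io(S) = io(either(int, nat)).
Decompose io/1: S = either(int, nat).
Bind S := either(int, nat); substituting into the remaining equation gives: io(map(C, either(float, map(either(int, nat), either(int, nat))))) = io(map(map(float, either(either(int, nat), R)), R)).
Decompose io/1: map(C, either(float, map(either(int, nat), either(int, nat)))) = map(map(float, either(either(int, nat), R)), R).
Decompose map/2: C = map(float, either(either(int, nat), R)),  either(float, map(either(int, nat), either(int, nat))) = R.
Bind C := map(float, either(either(int, nat), R)); no other remaining equation mentions C.
Bind R := either(float, map(either(int, nat), either(int, nat))). Substituting into the earlier binding gives C := map(float, either(either(int, nat), either(float, map(either(int, nat), either(int, nat))))).
MGU = { S -> either(int, nat), C -> map(float, either(either(int, nat), either(float, map(either(int, nat), either(int, nat))))), R -> either(float, map(either(int, nat), either(int, nat))) }, so C -> map(float, either(either(int, nat), either(float, map(either(int, nat), either(int, nat))))).

map(float, either(either(int, nat), either(float, map(either(int, nat), either(int, nat)))))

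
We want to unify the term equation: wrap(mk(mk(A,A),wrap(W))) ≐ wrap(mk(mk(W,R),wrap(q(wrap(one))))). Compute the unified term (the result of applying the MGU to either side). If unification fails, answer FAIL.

Decompose wrap/1: mk(mk(A,A),wrap(W)) ≐ mk(mk(W,R),wrap(q(wrap(one)))).
Decompose mk/2: mk(A,A) ≐ mk(W,R),  wrap(W) ≐ wrap(q(wrap(one))).
Decompose mk/2: A ≐ W,  A ≐ R.
Bind A := W; substituting into the one remaining equation that mentions A gives: W ≐ R.
Bind W := R; substituting into the remaining equation gives: wrap(R) ≐ wrap(q(wrap(one))). Substituting into the earlier binding gives A := R.
Decompose wrap/1: R ≐ q(wrap(one)).
Bind R := q(wrap(one)). Substituting into the earlier bindings gives A := q(wrap(one)), W := q(wrap(one)).
Applying the MGU to either side gives wrap(mk(mk(q(wrap(one)),q(wrap(one))),wrap(q(wrap(one))))).

wrap(mk(mk(q(wrap(one)),q(wrap(one))),wrap(q(wrap(one)))))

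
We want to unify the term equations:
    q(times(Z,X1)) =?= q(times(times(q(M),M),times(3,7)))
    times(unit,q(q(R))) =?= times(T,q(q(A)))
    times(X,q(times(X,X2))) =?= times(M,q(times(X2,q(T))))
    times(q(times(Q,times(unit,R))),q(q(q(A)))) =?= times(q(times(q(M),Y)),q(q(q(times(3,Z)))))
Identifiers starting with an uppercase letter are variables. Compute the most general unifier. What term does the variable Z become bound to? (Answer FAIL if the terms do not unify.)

Decompose q/1: times(Z,X1) =?= times(times(q(M),M),times(3,7)).
Decompose times/2: Z =?= times(q(M),M),  X1 =?= times(3,7).
Bind Z := times(q(M),M); substituting into the one remaining equation that mentions Z gives: times(q(times(Q,times(unit,R))),q(q(q(A)))) =?= times(q(times(q(M),Y)),q(q(q(times(3,times(q(M),M)))))).
Bind X1 := times(3,7); no other remaining equation mentions X1.
Decompose times/2: unit =?= T,  q(q(R)) =?= q(q(A)).
Bind T := unit; substituting into the one remaining equation that mentions T gives: times(X,q(times(X,X2))) =?= times(M,q(times(X2,q(unit)))).
Decompose q/1: q(R) =?= q(A).
Decompose q/1: R =?= A.
Bind R := A; substituting into the one remaining equation that mentions R gives: times(q(times(Q,times(unit,A))),q(q(q(A)))) =?= times(q(times(q(M),Y)),q(q(q(times(3,times(q(M),M)))))).
Decompose times/2: X =?= M,  q(times(X,X2)) =?= q(times(X2,q(unit))).
Bind X := M; substituting into the one remaining equation that mentions X gives: q(times(M,X2)) =?= q(times(X2,q(unit))).
Decompose q/1: times(M,X2) =?= times(X2,q(unit)).
Decompose times/2: M =?= X2,  X2 =?= q(unit).
Bind M := X2; substituting into the one remaining equation that mentions M gives: times(q(times(Q,times(unit,A))),q(q(q(A)))) =?= times(q(times(q(X2),Y)),q(q(q(times(3,times(q(X2),X2)))))). Substituting into the earlier bindings gives Z := times(q(X2),X2), X := X2.
Bind X2 := q(unit); substituting into the remaining equation gives: times(q(times(Q,times(unit,A))),q(q(q(A)))) =?= times(q(times(q(q(unit)),Y)),q(q(q(times(3,times(q(q(unit)),q(unit))))))). Substituting into the earlier bindings gives Z := times(q(q(unit)),q(unit)), X := q(unit), M := q(unit).
Decompose times/2: q(times(Q,times(unit,A))) =?= q(times(q(q(unit)),Y)),  q(q(q(A))) =?= q(q(q(times(3,times(q(q(unit)),q(unit)))))).
Decompose q/1: times(Q,times(unit,A)) =?= times(q(q(unit)),Y).
Decompose times/2: Q =?= q(q(unit)),  times(unit,A) =?= Y.
Bind Q := q(q(unit)); no other remaining equation mentions Q.
Bind Y := times(unit,A); no other remaining equation mentions Y.
Decompose q/1: q(q(A)) =?= q(q(times(3,times(q(q(unit)),q(unit))))).
Decompose q/1: q(A) =?= q(times(3,times(q(q(unit)),q(unit)))).
Decompose q/1: A =?= times(3,times(q(q(unit)),q(unit))).
Bind A := times(3,times(q(q(unit)),q(unit))). Substituting into the earlier bindings gives R := times(3,times(q(q(unit)),q(unit))), Y := times(unit,times(3,times(q(q(unit)),q(unit)))).
MGU = { Z := times(q(q(unit)),q(unit)), X1 := times(3,7), T := unit, R := times(3,times(q(q(unit)),q(unit))), X := q(unit), M := q(unit), X2 := q(unit), Q := q(q(unit)), Y := times(unit,times(3,times(q(q(unit)),q(unit)))), A := times(3,times(q(q(unit)),q(unit))) }, so Z := times(q(q(unit)),q(unit)).

times(q(q(unit)),q(unit))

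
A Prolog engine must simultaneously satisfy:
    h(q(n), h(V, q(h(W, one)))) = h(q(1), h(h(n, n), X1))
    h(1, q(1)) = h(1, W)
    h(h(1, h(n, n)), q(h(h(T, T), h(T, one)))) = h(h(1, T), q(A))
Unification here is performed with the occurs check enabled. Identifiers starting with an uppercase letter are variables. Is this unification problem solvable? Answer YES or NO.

NO

Decompose h/2: q(n) = q(1),  h(V, q(h(W, one))) = h(h(n, n), X1).
Decompose q/1: n = 1.
Clash: constants n and 1 differ; no unifier exists.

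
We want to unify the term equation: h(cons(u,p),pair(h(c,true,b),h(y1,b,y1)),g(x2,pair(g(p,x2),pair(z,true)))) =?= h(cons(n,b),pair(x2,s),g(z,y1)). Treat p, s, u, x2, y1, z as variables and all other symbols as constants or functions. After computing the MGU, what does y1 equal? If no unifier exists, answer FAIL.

pair(g(b,h(c,true,b)),pair(h(c,true,b),true))

Decompose h/3: cons(u,p) =?= cons(n,b),  pair(h(c,true,b),h(y1,b,y1)) =?= pair(x2,s),  g(x2,pair(g(p,x2),pair(z,true))) =?= g(z,y1).
Decompose cons/2: u =?= n,  p =?= b.
Bind u := n; no other remaining equation mentions u.
Bind p := b; substituting into the one remaining equation that mentions p gives: g(x2,pair(g(b,x2),pair(z,true))) =?= g(z,y1).
Decompose pair/2: h(c,true,b) =?= x2,  h(y1,b,y1) =?= s.
Bind x2 := h(c,true,b); substituting into the one remaining equation that mentions x2 gives: g(h(c,true,b),pair(g(b,h(c,true,b)),pair(z,true))) =?= g(z,y1).
Bind s := h(y1,b,y1); no other remaining equation mentions s.
Decompose g/2: h(c,true,b) =?= z,  pair(g(b,h(c,true,b)),pair(z,true)) =?= y1.
Bind z := h(c,true,b); substituting into the remaining equation gives: pair(g(b,h(c,true,b)),pair(h(c,true,b),true)) =?= y1.
Bind y1 := pair(g(b,h(c,true,b)),pair(h(c,true,b),true)). Substituting into the earlier binding gives s := h(pair(g(b,h(c,true,b)),pair(h(c,true,b),true)),b,pair(g(b,h(c,true,b)),pair(h(c,true,b),true))).
MGU = { u := n, p := b, x2 := h(c,true,b), s := h(pair(g(b,h(c,true,b)),pair(h(c,true,b),true)),b,pair(g(b,h(c,true,b)),pair(h(c,true,b),true))), z := h(c,true,b), y1 := pair(g(b,h(c,true,b)),pair(h(c,true,b),true)) }, so y1 := pair(g(b,h(c,true,b)),pair(h(c,true,b),true)).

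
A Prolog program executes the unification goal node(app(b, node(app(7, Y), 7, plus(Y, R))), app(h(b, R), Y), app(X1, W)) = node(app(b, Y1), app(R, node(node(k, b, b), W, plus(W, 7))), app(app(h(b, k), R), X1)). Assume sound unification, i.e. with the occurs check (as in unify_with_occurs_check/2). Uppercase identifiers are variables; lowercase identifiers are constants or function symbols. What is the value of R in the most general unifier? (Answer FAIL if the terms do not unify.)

Decompose node/3: app(b, node(app(7, Y), 7, plus(Y, R))) = app(b, Y1),  app(h(b, R), Y) = app(R, node(node(k, b, b), W, plus(W, 7))),  app(X1, W) = app(app(h(b, k), R), X1).
Decompose app/2: b = b,  node(app(7, Y), 7, plus(Y, R)) = Y1.
Delete trivial equation b = b.
Bind Y1 := node(app(7, Y), 7, plus(Y, R)); no other remaining equation mentions Y1.
Decompose app/2: h(b, R) = R,  Y = node(node(k, b, b), W, plus(W, 7)).
Occurs check fails: R occurs in h(b, R); the equation R = h(b, R) has no finite solution.

FAIL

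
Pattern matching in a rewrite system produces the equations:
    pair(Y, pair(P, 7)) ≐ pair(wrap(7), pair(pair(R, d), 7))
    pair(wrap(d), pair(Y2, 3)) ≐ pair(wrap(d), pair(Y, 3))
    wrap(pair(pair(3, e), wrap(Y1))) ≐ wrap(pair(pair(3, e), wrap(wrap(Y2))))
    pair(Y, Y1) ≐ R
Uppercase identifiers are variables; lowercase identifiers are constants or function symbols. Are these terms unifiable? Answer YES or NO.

YES

Decompose pair/2: Y ≐ wrap(7),  pair(P, 7) ≐ pair(pair(R, d), 7).
Bind Y := wrap(7); substituting into the 2 remaining equations that mention Y gives: pair(wrap(d), pair(Y2, 3)) ≐ pair(wrap(d), pair(wrap(7), 3)),  pair(wrap(7), Y1) ≐ R.
Decompose pair/2: P ≐ pair(R, d),  7 ≐ 7.
Bind P := pair(R, d); no other remaining equation mentions P.
Delete trivial equation 7 ≐ 7.
Decompose pair/2: wrap(d) ≐ wrap(d),  pair(Y2, 3) ≐ pair(wrap(7), 3).
Delete trivial equation wrap(d) ≐ wrap(d).
Decompose pair/2: Y2 ≐ wrap(7),  3 ≐ 3.
Bind Y2 := wrap(7); substituting into the one remaining equation that mentions Y2 gives: wrap(pair(pair(3, e), wrap(Y1))) ≐ wrap(pair(pair(3, e), wrap(wrap(wrap(7))))).
Delete trivial equation 3 ≐ 3.
Decompose wrap/1: pair(pair(3, e), wrap(Y1)) ≐ pair(pair(3, e), wrap(wrap(wrap(7)))).
Decompose pair/2: pair(3, e) ≐ pair(3, e),  wrap(Y1) ≐ wrap(wrap(wrap(7))).
Delete trivial equation pair(3, e) ≐ pair(3, e).
Decompose wrap/1: Y1 ≐ wrap(wrap(7)).
Bind Y1 := wrap(wrap(7)); substituting into the remaining equation gives: pair(wrap(7), wrap(wrap(7))) ≐ R.
Bind R := pair(wrap(7), wrap(wrap(7))). Substituting into the earlier binding gives P := pair(pair(wrap(7), wrap(wrap(7))), d).
No equations remain and no clash or occurs-check failure arose, so a unifier exists.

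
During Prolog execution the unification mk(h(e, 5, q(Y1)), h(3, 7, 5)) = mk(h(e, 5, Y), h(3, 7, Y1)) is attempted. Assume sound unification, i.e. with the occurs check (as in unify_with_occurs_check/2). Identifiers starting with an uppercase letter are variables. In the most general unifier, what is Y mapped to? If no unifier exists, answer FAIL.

q(5)

Decompose mk/2: h(e, 5, q(Y1)) = h(e, 5, Y),  h(3, 7, 5) = h(3, 7, Y1).
Decompose h/3: e = e,  5 = 5,  q(Y1) = Y.
Delete trivial equation e = e.
Delete trivial equation 5 = 5.
Bind Y := q(Y1); no other remaining equation mentions Y.
Decompose h/3: 3 = 3,  7 = 7,  5 = Y1.
Delete trivial equation 3 = 3.
Delete trivial equation 7 = 7.
Bind Y1 := 5. Substituting into the earlier binding gives Y := q(5).
MGU = { Y ↦ q(5), Y1 ↦ 5 }, so Y ↦ q(5).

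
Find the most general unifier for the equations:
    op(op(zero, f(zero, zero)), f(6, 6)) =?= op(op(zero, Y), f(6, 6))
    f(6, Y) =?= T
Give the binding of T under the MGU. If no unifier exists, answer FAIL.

Decompose op/2: op(zero, f(zero, zero)) =?= op(zero, Y),  f(6, 6) =?= f(6, 6).
Decompose op/2: zero =?= zero,  f(zero, zero) =?= Y.
Delete trivial equation zero =?= zero.
Bind Y := f(zero, zero); substituting into the one remaining equation that mentions Y gives: f(6, f(zero, zero)) =?= T.
Delete trivial equation f(6, 6) =?= f(6, 6).
Bind T := f(6, f(zero, zero)).
MGU = { Y := f(zero, zero), T := f(6, f(zero, zero)) }, so T := f(6, f(zero, zero)).

f(6, f(zero, zero))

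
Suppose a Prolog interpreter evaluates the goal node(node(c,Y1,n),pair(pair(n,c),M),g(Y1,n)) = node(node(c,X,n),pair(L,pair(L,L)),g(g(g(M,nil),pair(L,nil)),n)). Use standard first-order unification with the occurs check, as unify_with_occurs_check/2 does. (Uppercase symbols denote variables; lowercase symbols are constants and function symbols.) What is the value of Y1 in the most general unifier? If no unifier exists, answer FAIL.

Decompose node/3: node(c,Y1,n) = node(c,X,n),  pair(pair(n,c),M) = pair(L,pair(L,L)),  g(Y1,n) = g(g(g(M,nil),pair(L,nil)),n).
Decompose node/3: c = c,  Y1 = X,  n = n.
Delete trivial equation c = c.
Bind Y1 := X; substituting into the one remaining equation that mentions Y1 gives: g(X,n) = g(g(g(M,nil),pair(L,nil)),n).
Delete trivial equation n = n.
Decompose pair/2: pair(n,c) = L,  M = pair(L,L).
Bind L := pair(n,c); substituting into the remaining equations gives: M = pair(pair(n,c),pair(n,c)),  g(X,n) = g(g(g(M,nil),pair(pair(n,c),nil)),n).
Bind M := pair(pair(n,c),pair(n,c)); substituting into the remaining equation gives: g(X,n) = g(g(g(pair(pair(n,c),pair(n,c)),nil),pair(pair(n,c),nil)),n).
Decompose g/2: X = g(g(pair(pair(n,c),pair(n,c)),nil),pair(pair(n,c),nil)),  n = n.
Bind X := g(g(pair(pair(n,c),pair(n,c)),nil),pair(pair(n,c),nil)); no other remaining equation mentions X. Substituting into the earlier binding gives Y1 := g(g(pair(pair(n,c),pair(n,c)),nil),pair(pair(n,c),nil)).
Delete trivial equation n = n.
MGU = { Y1 ↦ g(g(pair(pair(n,c),pair(n,c)),nil),pair(pair(n,c),nil)), L ↦ pair(n,c), M ↦ pair(pair(n,c),pair(n,c)), X ↦ g(g(pair(pair(n,c),pair(n,c)),nil),pair(pair(n,c),nil)) }, so Y1 ↦ g(g(pair(pair(n,c),pair(n,c)),nil),pair(pair(n,c),nil)).

g(g(pair(pair(n,c),pair(n,c)),nil),pair(pair(n,c),nil))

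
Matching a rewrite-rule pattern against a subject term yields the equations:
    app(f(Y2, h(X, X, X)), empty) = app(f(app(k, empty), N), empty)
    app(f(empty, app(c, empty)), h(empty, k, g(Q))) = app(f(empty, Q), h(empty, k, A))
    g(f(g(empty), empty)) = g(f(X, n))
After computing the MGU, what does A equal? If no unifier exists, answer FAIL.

Decompose app/2: f(Y2, h(X, X, X)) = f(app(k, empty), N),  empty = empty.
Decompose f/2: Y2 = app(k, empty),  h(X, X, X) = N.
Bind Y2 := app(k, empty); no other remaining equation mentions Y2.
Bind N := h(X, X, X); no other remaining equation mentions N.
Delete trivial equation empty = empty.
Decompose app/2: f(empty, app(c, empty)) = f(empty, Q),  h(empty, k, g(Q)) = h(empty, k, A).
Decompose f/2: empty = empty,  app(c, empty) = Q.
Delete trivial equation empty = empty.
Bind Q := app(c, empty); substituting into the one remaining equation that mentions Q gives: h(empty, k, g(app(c, empty))) = h(empty, k, A).
Decompose h/3: empty = empty,  k = k,  g(app(c, empty)) = A.
Delete trivial equation empty = empty.
Delete trivial equation k = k.
Bind A := g(app(c, empty)); no other remaining equation mentions A.
Decompose g/1: f(g(empty), empty) = f(X, n).
Decompose f/2: g(empty) = X,  empty = n.
Bind X := g(empty); no other remaining equation mentions X. Substituting into the earlier binding gives N := h(g(empty), g(empty), g(empty)).
Clash: constants empty and n differ; no unifier exists.

FAIL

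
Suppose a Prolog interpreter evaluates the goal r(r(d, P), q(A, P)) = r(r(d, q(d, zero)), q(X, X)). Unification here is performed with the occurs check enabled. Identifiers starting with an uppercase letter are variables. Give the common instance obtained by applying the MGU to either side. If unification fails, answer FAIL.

r(r(d, q(d, zero)), q(q(d, zero), q(d, zero)))

Decompose r/2: r(d, P) = r(d, q(d, zero)),  q(A, P) = q(X, X).
Decompose r/2: d = d,  P = q(d, zero).
Delete trivial equation d = d.
Bind P := q(d, zero); substituting into the remaining equation gives: q(A, q(d, zero)) = q(X, X).
Decompose q/2: A = X,  q(d, zero) = X.
Bind A := X; no other remaining equation mentions A.
Bind X := q(d, zero). Substituting into the earlier binding gives A := q(d, zero).
Applying the MGU to either side gives r(r(d, q(d, zero)), q(q(d, zero), q(d, zero))).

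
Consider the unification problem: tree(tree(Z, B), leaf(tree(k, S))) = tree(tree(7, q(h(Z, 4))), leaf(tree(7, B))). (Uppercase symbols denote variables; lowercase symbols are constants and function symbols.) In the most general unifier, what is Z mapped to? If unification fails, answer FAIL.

FAIL

Decompose tree/2: tree(Z, B) = tree(7, q(h(Z, 4))),  leaf(tree(k, S)) = leaf(tree(7, B)).
Decompose tree/2: Z = 7,  B = q(h(Z, 4)).
Bind Z := 7; substituting into the one remaining equation that mentions Z gives: B = q(h(7, 4)).
Bind B := q(h(7, 4)); substituting into the remaining equation gives: leaf(tree(k, S)) = leaf(tree(7, q(h(7, 4)))).
Decompose leaf/1: tree(k, S) = tree(7, q(h(7, 4))).
Decompose tree/2: k = 7,  S = q(h(7, 4)).
Clash: constants k and 7 differ; no unifier exists.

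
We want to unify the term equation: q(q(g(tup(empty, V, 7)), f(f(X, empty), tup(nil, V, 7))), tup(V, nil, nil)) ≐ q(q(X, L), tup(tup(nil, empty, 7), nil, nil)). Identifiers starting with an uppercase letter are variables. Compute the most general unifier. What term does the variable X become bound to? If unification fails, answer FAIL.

g(tup(empty, tup(nil, empty, 7), 7))

Decompose q/2: q(g(tup(empty, V, 7)), f(f(X, empty), tup(nil, V, 7))) ≐ q(X, L),  tup(V, nil, nil) ≐ tup(tup(nil, empty, 7), nil, nil).
Decompose q/2: g(tup(empty, V, 7)) ≐ X,  f(f(X, empty), tup(nil, V, 7)) ≐ L.
Bind X := g(tup(empty, V, 7)); substituting into the one remaining equation that mentions X gives: f(f(g(tup(empty, V, 7)), empty), tup(nil, V, 7)) ≐ L.
Bind L := f(f(g(tup(empty, V, 7)), empty), tup(nil, V, 7)); no other remaining equation mentions L.
Decompose tup/3: V ≐ tup(nil, empty, 7),  nil ≐ nil,  nil ≐ nil.
Bind V := tup(nil, empty, 7); no other remaining equation mentions V. Substituting into the earlier bindings gives X := g(tup(empty, tup(nil, empty, 7), 7)), L := f(f(g(tup(empty, tup(nil, empty, 7), 7)), empty), tup(nil, tup(nil, empty, 7), 7)).
Delete trivial equation nil ≐ nil.
Delete trivial equation nil ≐ nil.
MGU = { X := g(tup(empty, tup(nil, empty, 7), 7)), L := f(f(g(tup(empty, tup(nil, empty, 7), 7)), empty), tup(nil, tup(nil, empty, 7), 7)), V := tup(nil, empty, 7) }, so X := g(tup(empty, tup(nil, empty, 7), 7)).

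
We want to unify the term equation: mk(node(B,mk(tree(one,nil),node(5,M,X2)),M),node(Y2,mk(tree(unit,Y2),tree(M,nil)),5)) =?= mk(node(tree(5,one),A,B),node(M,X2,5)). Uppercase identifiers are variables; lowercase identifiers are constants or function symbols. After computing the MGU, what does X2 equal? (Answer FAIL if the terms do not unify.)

mk(tree(unit,tree(5,one)),tree(tree(5,one),nil))

Decompose mk/2: node(B,mk(tree(one,nil),node(5,M,X2)),M) =?= node(tree(5,one),A,B),  node(Y2,mk(tree(unit,Y2),tree(M,nil)),5) =?= node(M,X2,5).
Decompose node/3: B =?= tree(5,one),  mk(tree(one,nil),node(5,M,X2)) =?= A,  M =?= B.
Bind B := tree(5,one); substituting into the one remaining equation that mentions B gives: M =?= tree(5,one).
Bind A := mk(tree(one,nil),node(5,M,X2)); no other remaining equation mentions A.
Bind M := tree(5,one); substituting into the remaining equation gives: node(Y2,mk(tree(unit,Y2),tree(tree(5,one),nil)),5) =?= node(tree(5,one),X2,5). Substituting into the earlier binding gives A := mk(tree(one,nil),node(5,tree(5,one),X2)).
Decompose node/3: Y2 =?= tree(5,one),  mk(tree(unit,Y2),tree(tree(5,one),nil)) =?= X2,  5 =?= 5.
Bind Y2 := tree(5,one); substituting into the one remaining equation that mentions Y2 gives: mk(tree(unit,tree(5,one)),tree(tree(5,one),nil)) =?= X2.
Bind X2 := mk(tree(unit,tree(5,one)),tree(tree(5,one),nil)); no other remaining equation mentions X2. Substituting into the earlier binding gives A := mk(tree(one,nil),node(5,tree(5,one),mk(tree(unit,tree(5,one)),tree(tree(5,one),nil)))).
Delete trivial equation 5 =?= 5.
MGU = { B ↦ tree(5,one), A ↦ mk(tree(one,nil),node(5,tree(5,one),mk(tree(unit,tree(5,one)),tree(tree(5,one),nil)))), M ↦ tree(5,one), Y2 ↦ tree(5,one), X2 ↦ mk(tree(unit,tree(5,one)),tree(tree(5,one),nil)) }, so X2 ↦ mk(tree(unit,tree(5,one)),tree(tree(5,one),nil)).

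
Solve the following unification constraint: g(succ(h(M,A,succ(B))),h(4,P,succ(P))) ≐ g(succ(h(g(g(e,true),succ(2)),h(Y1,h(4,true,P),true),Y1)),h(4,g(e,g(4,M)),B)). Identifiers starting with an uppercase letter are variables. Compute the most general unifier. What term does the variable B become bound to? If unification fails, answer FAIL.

succ(g(e,g(4,g(g(e,true),succ(2)))))

Decompose g/2: succ(h(M,A,succ(B))) ≐ succ(h(g(g(e,true),succ(2)),h(Y1,h(4,true,P),true),Y1)),  h(4,P,succ(P)) ≐ h(4,g(e,g(4,M)),B).
Decompose succ/1: h(M,A,succ(B)) ≐ h(g(g(e,true),succ(2)),h(Y1,h(4,true,P),true),Y1).
Decompose h/3: M ≐ g(g(e,true),succ(2)),  A ≐ h(Y1,h(4,true,P),true),  succ(B) ≐ Y1.
Bind M := g(g(e,true),succ(2)); substituting into the one remaining equation that mentions M gives: h(4,P,succ(P)) ≐ h(4,g(e,g(4,g(g(e,true),succ(2)))),B).
Bind A := h(Y1,h(4,true,P),true); no other remaining equation mentions A.
Bind Y1 := succ(B); no other remaining equation mentions Y1. Substituting into the earlier binding gives A := h(succ(B),h(4,true,P),true).
Decompose h/3: 4 ≐ 4,  P ≐ g(e,g(4,g(g(e,true),succ(2)))),  succ(P) ≐ B.
Delete trivial equation 4 ≐ 4.
Bind P := g(e,g(4,g(g(e,true),succ(2)))); substituting into the remaining equation gives: succ(g(e,g(4,g(g(e,true),succ(2))))) ≐ B. Substituting into the earlier binding gives A := h(succ(B),h(4,true,g(e,g(4,g(g(e,true),succ(2))))),true).
Bind B := succ(g(e,g(4,g(g(e,true),succ(2))))). Substituting into the earlier bindings gives A := h(succ(succ(g(e,g(4,g(g(e,true),succ(2)))))),h(4,true,g(e,g(4,g(g(e,true),succ(2))))),true), Y1 := succ(succ(g(e,g(4,g(g(e,true),succ(2)))))).
MGU = { M := g(g(e,true),succ(2)), A := h(succ(succ(g(e,g(4,g(g(e,true),succ(2)))))),h(4,true,g(e,g(4,g(g(e,true),succ(2))))),true), Y1 := succ(succ(g(e,g(4,g(g(e,true),succ(2)))))), P := g(e,g(4,g(g(e,true),succ(2)))), B := succ(g(e,g(4,g(g(e,true),succ(2))))) }, so B := succ(g(e,g(4,g(g(e,true),succ(2))))).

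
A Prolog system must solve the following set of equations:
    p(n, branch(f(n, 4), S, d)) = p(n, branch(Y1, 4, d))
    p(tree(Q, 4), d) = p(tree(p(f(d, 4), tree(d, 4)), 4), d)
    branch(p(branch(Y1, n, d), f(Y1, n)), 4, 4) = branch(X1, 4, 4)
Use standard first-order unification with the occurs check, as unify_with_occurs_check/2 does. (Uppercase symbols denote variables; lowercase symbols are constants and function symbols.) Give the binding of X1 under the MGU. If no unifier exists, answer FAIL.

Decompose p/2: n = n,  branch(f(n, 4), S, d) = branch(Y1, 4, d).
Delete trivial equation n = n.
Decompose branch/3: f(n, 4) = Y1,  S = 4,  d = d.
Bind Y1 := f(n, 4); substituting into the one remaining equation that mentions Y1 gives: branch(p(branch(f(n, 4), n, d), f(f(n, 4), n)), 4, 4) = branch(X1, 4, 4).
Bind S := 4; no other remaining equation mentions S.
Delete trivial equation d = d.
Decompose p/2: tree(Q, 4) = tree(p(f(d, 4), tree(d, 4)), 4),  d = d.
Decompose tree/2: Q = p(f(d, 4), tree(d, 4)),  4 = 4.
Bind Q := p(f(d, 4), tree(d, 4)); no other remaining equation mentions Q.
Delete trivial equation 4 = 4.
Delete trivial equation d = d.
Decompose branch/3: p(branch(f(n, 4), n, d), f(f(n, 4), n)) = X1,  4 = 4,  4 = 4.
Bind X1 := p(branch(f(n, 4), n, d), f(f(n, 4), n)); no other remaining equation mentions X1.
Delete trivial equation 4 = 4.
Delete trivial equation 4 = 4.
MGU = { Y1 -> f(n, 4), S -> 4, Q -> p(f(d, 4), tree(d, 4)), X1 -> p(branch(f(n, 4), n, d), f(f(n, 4), n)) }, so X1 -> p(branch(f(n, 4), n, d), f(f(n, 4), n)).

p(branch(f(n, 4), n, d), f(f(n, 4), n))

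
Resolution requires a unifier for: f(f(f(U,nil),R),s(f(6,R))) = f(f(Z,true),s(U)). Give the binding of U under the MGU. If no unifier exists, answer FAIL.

Decompose f/2: f(f(U,nil),R) = f(Z,true),  s(f(6,R)) = s(U).
Decompose f/2: f(U,nil) = Z,  R = true.
Bind Z := f(U,nil); no other remaining equation mentions Z.
Bind R := true; substituting into the remaining equation gives: s(f(6,true)) = s(U).
Decompose s/1: f(6,true) = U.
Bind U := f(6,true). Substituting into the earlier binding gives Z := f(f(6,true),nil).
MGU = { Z -> f(f(6,true),nil), R -> true, U -> f(6,true) }, so U -> f(6,true).

f(6,true)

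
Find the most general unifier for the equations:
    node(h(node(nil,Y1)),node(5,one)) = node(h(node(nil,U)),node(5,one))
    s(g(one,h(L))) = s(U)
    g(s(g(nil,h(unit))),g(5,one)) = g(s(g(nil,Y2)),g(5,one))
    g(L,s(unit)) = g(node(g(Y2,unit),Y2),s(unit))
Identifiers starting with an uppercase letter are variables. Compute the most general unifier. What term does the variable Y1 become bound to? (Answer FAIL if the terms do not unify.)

g(one,h(node(g(h(unit),unit),h(unit))))

Decompose node/2: h(node(nil,Y1)) = h(node(nil,U)),  node(5,one) = node(5,one).
Decompose h/1: node(nil,Y1) = node(nil,U).
Decompose node/2: nil = nil,  Y1 = U.
Delete trivial equation nil = nil.
Bind Y1 := U; no other remaining equation mentions Y1.
Delete trivial equation node(5,one) = node(5,one).
Decompose s/1: g(one,h(L)) = U.
Bind U := g(one,h(L)); no other remaining equation mentions U. Substituting into the earlier binding gives Y1 := g(one,h(L)).
Decompose g/2: s(g(nil,h(unit))) = s(g(nil,Y2)),  g(5,one) = g(5,one).
Decompose s/1: g(nil,h(unit)) = g(nil,Y2).
Decompose g/2: nil = nil,  h(unit) = Y2.
Delete trivial equation nil = nil.
Bind Y2 := h(unit); substituting into the one remaining equation that mentions Y2 gives: g(L,s(unit)) = g(node(g(h(unit),unit),h(unit)),s(unit)).
Delete trivial equation g(5,one) = g(5,one).
Decompose g/2: L = node(g(h(unit),unit),h(unit)),  s(unit) = s(unit).
Bind L := node(g(h(unit),unit),h(unit)); no other remaining equation mentions L. Substituting into the earlier bindings gives Y1 := g(one,h(node(g(h(unit),unit),h(unit)))), U := g(one,h(node(g(h(unit),unit),h(unit)))).
Delete trivial equation s(unit) = s(unit).
MGU = { Y1 := g(one,h(node(g(h(unit),unit),h(unit)))), U := g(one,h(node(g(h(unit),unit),h(unit)))), Y2 := h(unit), L := node(g(h(unit),unit),h(unit)) }, so Y1 := g(one,h(node(g(h(unit),unit),h(unit)))).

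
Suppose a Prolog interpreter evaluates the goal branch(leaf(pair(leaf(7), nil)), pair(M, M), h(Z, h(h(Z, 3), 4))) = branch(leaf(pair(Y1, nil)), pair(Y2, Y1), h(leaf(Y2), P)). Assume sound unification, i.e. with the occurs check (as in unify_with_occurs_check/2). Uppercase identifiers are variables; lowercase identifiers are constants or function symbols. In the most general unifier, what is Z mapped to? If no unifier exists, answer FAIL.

Decompose branch/3: leaf(pair(leaf(7), nil)) = leaf(pair(Y1, nil)),  pair(M, M) = pair(Y2, Y1),  h(Z, h(h(Z, 3), 4)) = h(leaf(Y2), P).
Decompose leaf/1: pair(leaf(7), nil) = pair(Y1, nil).
Decompose pair/2: leaf(7) = Y1,  nil = nil.
Bind Y1 := leaf(7); substituting into the one remaining equation that mentions Y1 gives: pair(M, M) = pair(Y2, leaf(7)).
Delete trivial equation nil = nil.
Decompose pair/2: M = Y2,  M = leaf(7).
Bind M := Y2; substituting into the one remaining equation that mentions M gives: Y2 = leaf(7).
Bind Y2 := leaf(7); substituting into the remaining equation gives: h(Z, h(h(Z, 3), 4)) = h(leaf(leaf(7)), P). Substituting into the earlier binding gives M := leaf(7).
Decompose h/2: Z = leaf(leaf(7)),  h(h(Z, 3), 4) = P.
Bind Z := leaf(leaf(7)); substituting into the remaining equation gives: h(h(leaf(leaf(7)), 3), 4) = P.
Bind P := h(h(leaf(leaf(7)), 3), 4).
MGU = { Y1 ↦ leaf(7), M ↦ leaf(7), Y2 ↦ leaf(7), Z ↦ leaf(leaf(7)), P ↦ h(h(leaf(leaf(7)), 3), 4) }, so Z ↦ leaf(leaf(7)).

leaf(leaf(7))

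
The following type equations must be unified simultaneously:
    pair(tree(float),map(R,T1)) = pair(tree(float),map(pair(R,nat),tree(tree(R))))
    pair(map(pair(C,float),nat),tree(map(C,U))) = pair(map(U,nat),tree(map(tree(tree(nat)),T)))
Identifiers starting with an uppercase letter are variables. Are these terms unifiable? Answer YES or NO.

Decompose pair/2: tree(float) = tree(float),  map(R,T1) = map(pair(R,nat),tree(tree(R))).
Delete trivial equation tree(float) = tree(float).
Decompose map/2: R = pair(R,nat),  T1 = tree(tree(R)).
Occurs check fails: R occurs in pair(R,nat); the equation R = pair(R,nat) has no finite solution.

NO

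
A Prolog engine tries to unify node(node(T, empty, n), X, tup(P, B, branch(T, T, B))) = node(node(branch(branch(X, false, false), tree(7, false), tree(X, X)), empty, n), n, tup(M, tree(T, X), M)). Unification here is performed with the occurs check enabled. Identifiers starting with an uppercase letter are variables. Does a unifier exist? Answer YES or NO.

YES

Decompose node/3: node(T, empty, n) = node(branch(branch(X, false, false), tree(7, false), tree(X, X)), empty, n),  X = n,  tup(P, B, branch(T, T, B)) = tup(M, tree(T, X), M).
Decompose node/3: T = branch(branch(X, false, false), tree(7, false), tree(X, X)),  empty = empty,  n = n.
Bind T := branch(branch(X, false, false), tree(7, false), tree(X, X)); substituting into the one remaining equation that mentions T gives: tup(P, B, branch(branch(branch(X, false, false), tree(7, false), tree(X, X)), branch(branch(X, false, false), tree(7, false), tree(X, X)), B)) = tup(M, tree(branch(branch(X, false, false), tree(7, false), tree(X, X)), X), M).
Delete trivial equation empty = empty.
Delete trivial equation n = n.
Bind X := n; substituting into the remaining equation gives: tup(P, B, branch(branch(branch(n, false, false), tree(7, false), tree(n, n)), branch(branch(n, false, false), tree(7, false), tree(n, n)), B)) = tup(M, tree(branch(branch(n, false, false), tree(7, false), tree(n, n)), n), M). Substituting into the earlier binding gives T := branch(branch(n, false, false), tree(7, false), tree(n, n)).
Decompose tup/3: P = M,  B = tree(branch(branch(n, false, false), tree(7, false), tree(n, n)), n),  branch(branch(branch(n, false, false), tree(7, false), tree(n, n)), branch(branch(n, false, false), tree(7, false), tree(n, n)), B) = M.
Bind P := M; no other remaining equation mentions P.
Bind B := tree(branch(branch(n, false, false), tree(7, false), tree(n, n)), n); substituting into the remaining equation gives: branch(branch(branch(n, false, false), tree(7, false), tree(n, n)), branch(branch(n, false, false), tree(7, false), tree(n, n)), tree(branch(branch(n, false, false), tree(7, false), tree(n, n)), n)) = M.
Bind M := branch(branch(branch(n, false, false), tree(7, false), tree(n, n)), branch(branch(n, false, false), tree(7, false), tree(n, n)), tree(branch(branch(n, false, false), tree(7, false), tree(n, n)), n)). Substituting into the earlier binding gives P := branch(branch(branch(n, false, false), tree(7, false), tree(n, n)), branch(branch(n, false, false), tree(7, false), tree(n, n)), tree(branch(branch(n, false, false), tree(7, false), tree(n, n)), n)).
No equations remain and no clash or occurs-check failure arose, so a unifier exists.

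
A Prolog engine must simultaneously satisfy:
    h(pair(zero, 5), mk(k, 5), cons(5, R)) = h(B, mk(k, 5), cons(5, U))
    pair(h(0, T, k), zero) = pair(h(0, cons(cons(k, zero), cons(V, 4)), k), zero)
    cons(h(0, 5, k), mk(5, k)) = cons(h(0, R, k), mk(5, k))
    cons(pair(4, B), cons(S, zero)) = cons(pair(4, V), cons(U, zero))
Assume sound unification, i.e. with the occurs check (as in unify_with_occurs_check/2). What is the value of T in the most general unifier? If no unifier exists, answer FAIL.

Decompose h/3: pair(zero, 5) = B,  mk(k, 5) = mk(k, 5),  cons(5, R) = cons(5, U).
Bind B := pair(zero, 5); substituting into the one remaining equation that mentions B gives: cons(pair(4, pair(zero, 5)), cons(S, zero)) = cons(pair(4, V), cons(U, zero)).
Delete trivial equation mk(k, 5) = mk(k, 5).
Decompose cons/2: 5 = 5,  R = U.
Delete trivial equation 5 = 5.
Bind R := U; substituting into the one remaining equation that mentions R gives: cons(h(0, 5, k), mk(5, k)) = cons(h(0, U, k), mk(5, k)).
Decompose pair/2: h(0, T, k) = h(0, cons(cons(k, zero), cons(V, 4)), k),  zero = zero.
Decompose h/3: 0 = 0,  T = cons(cons(k, zero), cons(V, 4)),  k = k.
Delete trivial equation 0 = 0.
Bind T := cons(cons(k, zero), cons(V, 4)); no other remaining equation mentions T.
Delete trivial equation k = k.
Delete trivial equation zero = zero.
Decompose cons/2: h(0, 5, k) = h(0, U, k),  mk(5, k) = mk(5, k).
Decompose h/3: 0 = 0,  5 = U,  k = k.
Delete trivial equation 0 = 0.
Bind U := 5; substituting into the one remaining equation that mentions U gives: cons(pair(4, pair(zero, 5)), cons(S, zero)) = cons(pair(4, V), cons(5, zero)). Substituting into the earlier binding gives R := 5.
Delete trivial equation k = k.
Delete trivial equation mk(5, k) = mk(5, k).
Decompose cons/2: pair(4, pair(zero, 5)) = pair(4, V),  cons(S, zero) = cons(5, zero).
Decompose pair/2: 4 = 4,  pair(zero, 5) = V.
Delete trivial equation 4 = 4.
Bind V := pair(zero, 5); no other remaining equation mentions V. Substituting into the earlier binding gives T := cons(cons(k, zero), cons(pair(zero, 5), 4)).
Decompose cons/2: S = 5,  zero = zero.
Bind S := 5; no other remaining equation mentions S.
Delete trivial equation zero = zero.
MGU = { B ↦ pair(zero, 5), R ↦ 5, T ↦ cons(cons(k, zero), cons(pair(zero, 5), 4)), U ↦ 5, V ↦ pair(zero, 5), S ↦ 5 }, so T ↦ cons(cons(k, zero), cons(pair(zero, 5), 4)).

cons(cons(k, zero), cons(pair(zero, 5), 4))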